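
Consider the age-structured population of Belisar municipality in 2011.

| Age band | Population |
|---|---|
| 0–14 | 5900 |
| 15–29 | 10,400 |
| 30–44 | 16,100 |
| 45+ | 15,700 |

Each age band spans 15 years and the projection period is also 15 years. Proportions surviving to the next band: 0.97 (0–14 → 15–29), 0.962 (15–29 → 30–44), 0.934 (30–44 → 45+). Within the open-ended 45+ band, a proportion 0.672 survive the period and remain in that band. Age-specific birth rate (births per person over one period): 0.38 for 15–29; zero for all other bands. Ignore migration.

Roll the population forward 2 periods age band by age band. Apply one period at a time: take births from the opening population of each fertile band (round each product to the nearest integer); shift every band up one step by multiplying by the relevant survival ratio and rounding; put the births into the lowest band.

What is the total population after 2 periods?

38053

[period 1]
Births: 10400 × 0.38 = 3952
15–29: 5900 × 0.97 = 5723
30–44: 10400 × 0.962 = 10005
45+: 16100 × 0.934 + 15700 × 0.672 = 15037 + 10550 = 25587
Population now: 0–14=3952, 15–29=5723, 30–44=10005, 45+=25587
[period 2]
Births: 5723 × 0.38 = 2175
15–29: 3952 × 0.97 = 3833
30–44: 5723 × 0.962 = 5506
45+: 10005 × 0.934 + 25587 × 0.672 = 9345 + 17194 = 26539
Population now: 0–14=2175, 15–29=3833, 30–44=5506, 45+=26539
Total after period 2: 2175 + 3833 + 5506 + 26539 = 38053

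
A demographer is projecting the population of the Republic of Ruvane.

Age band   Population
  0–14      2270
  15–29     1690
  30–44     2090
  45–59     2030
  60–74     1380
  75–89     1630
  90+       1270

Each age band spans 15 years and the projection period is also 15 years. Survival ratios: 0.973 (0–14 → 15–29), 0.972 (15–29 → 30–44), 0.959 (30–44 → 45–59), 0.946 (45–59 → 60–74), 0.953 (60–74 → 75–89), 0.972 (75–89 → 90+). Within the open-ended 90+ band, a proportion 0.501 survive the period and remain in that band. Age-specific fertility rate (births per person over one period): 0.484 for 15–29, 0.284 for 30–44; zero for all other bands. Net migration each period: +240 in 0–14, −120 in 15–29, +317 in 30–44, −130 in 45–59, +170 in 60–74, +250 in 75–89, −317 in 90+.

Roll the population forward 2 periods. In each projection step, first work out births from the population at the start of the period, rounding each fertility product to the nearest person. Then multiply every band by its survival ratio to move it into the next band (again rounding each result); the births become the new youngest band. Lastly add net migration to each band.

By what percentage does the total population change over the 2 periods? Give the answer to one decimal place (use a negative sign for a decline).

11.1

After projecting period 1:
Births: 1690 × 0.484 = 818  |  2090 × 0.284 = 594 → total 1412
15–29: 2270 × 0.973 = 2209
30–44: 1690 × 0.972 = 1643
45–59: 2090 × 0.959 = 2004
60–74: 2030 × 0.946 = 1920
75–89: 1380 × 0.953 = 1315
90+: 1630 × 0.972 + 1270 × 0.501 = 1584 + 636 = 2220
Net migration: 0–14 + 240 → 1652; 15–29 − 120 → 2089; 30–44 + 317 → 1960; 45–59 − 130 → 1874; 60–74 + 170 → 2090; 75–89 + 250 → 1565; 90+ − 317 → 1903
Giving 1652 / 2089 / 1960 / 1874 / 2090 / 1565 / 1903.
After projecting period 2:
Births: 2089 × 0.484 = 1011  |  1960 × 0.284 = 557 → total 1568
15–29: 1652 × 0.973 = 1607
30–44: 2089 × 0.972 = 2031
45–59: 1960 × 0.959 = 1880
60–74: 1874 × 0.946 = 1773
75–89: 2090 × 0.953 = 1992
90+: 1565 × 0.972 + 1903 × 0.501 = 1521 + 953 = 2474
Net migration: 0–14 + 240 → 1808; 15–29 − 120 → 1487; 30–44 + 317 → 2348; 45–59 − 130 → 1750; 60–74 + 170 → 1943; 75–89 + 250 → 2242; 90+ − 317 → 2157
Giving 1808 / 1487 / 2348 / 1750 / 1943 / 2242 / 2157.
Total: 12360 → 13735; change = 1375; percentage change = 11.1%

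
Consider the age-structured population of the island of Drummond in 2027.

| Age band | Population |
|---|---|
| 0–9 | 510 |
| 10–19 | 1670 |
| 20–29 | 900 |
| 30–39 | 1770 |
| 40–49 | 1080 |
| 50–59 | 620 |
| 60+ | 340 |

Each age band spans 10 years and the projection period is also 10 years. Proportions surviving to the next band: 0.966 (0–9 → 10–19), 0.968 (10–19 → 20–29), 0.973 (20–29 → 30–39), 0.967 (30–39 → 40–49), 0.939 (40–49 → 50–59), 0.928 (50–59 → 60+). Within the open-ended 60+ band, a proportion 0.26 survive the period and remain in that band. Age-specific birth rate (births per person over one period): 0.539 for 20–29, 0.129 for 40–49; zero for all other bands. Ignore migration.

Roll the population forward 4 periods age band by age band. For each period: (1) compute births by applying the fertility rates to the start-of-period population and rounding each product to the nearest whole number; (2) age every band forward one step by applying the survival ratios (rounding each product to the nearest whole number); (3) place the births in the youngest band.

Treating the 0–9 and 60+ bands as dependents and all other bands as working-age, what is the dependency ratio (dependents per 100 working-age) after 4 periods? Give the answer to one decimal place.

44.8

Period 1.
Births: 900 * 0.539 = 485, 1080 * 0.129 = 139 — total 624
10–19: 510 * 0.966 = 493
20–29: 1670 * 0.968 = 1617
30–39: 900 * 0.973 = 876
40–49: 1770 * 0.967 = 1712
50–59: 1080 * 0.939 = 1014
60+: 620 * 0.928 + 340 * 0.26 = 575 + 88 = 663
Population now: 0–9=624, 10–19=493, 20–29=1617, 30–39=876, 40–49=1712, 50–59=1014, 60+=663
Period 2.
Births: 1617 * 0.539 = 872, 1712 * 0.129 = 221 — total 1093
10–19: 624 * 0.966 = 603
20–29: 493 * 0.968 = 477
30–39: 1617 * 0.973 = 1573
40–49: 876 * 0.967 = 847
50–59: 1712 * 0.939 = 1608
60+: 1014 * 0.928 + 663 * 0.26 = 941 + 172 = 1113
Population now: 0–9=1093, 10–19=603, 20–29=477, 30–39=1573, 40–49=847, 50–59=1608, 60+=1113
Period 3.
Births: 477 * 0.539 = 257, 847 * 0.129 = 109 — total 366
10–19: 1093 * 0.966 = 1056
20–29: 603 * 0.968 = 584
30–39: 477 * 0.973 = 464
40–49: 1573 * 0.967 = 1521
50–59: 847 * 0.939 = 795
60+: 1608 * 0.928 + 1113 * 0.26 = 1492 + 289 = 1781
Population now: 0–9=366, 10–19=1056, 20–29=584, 30–39=464, 40–49=1521, 50–59=795, 60+=1781
Period 4.
Births: 584 * 0.539 = 315, 1521 * 0.129 = 196 — total 511
10–19: 366 * 0.966 = 354
20–29: 1056 * 0.968 = 1022
30–39: 584 * 0.973 = 568
40–49: 464 * 0.967 = 449
50–59: 1521 * 0.939 = 1428
60+: 795 * 0.928 + 1781 * 0.26 = 738 + 463 = 1201
Population now: 0–9=511, 10–19=354, 20–29=1022, 30–39=568, 40–49=449, 50–59=1428, 60+=1201
Dependents (band 0–9 + band 60+) = 511 + 1201 = 1712; working-age = 3821; ratio = 1712/3821 × 100 = 44.8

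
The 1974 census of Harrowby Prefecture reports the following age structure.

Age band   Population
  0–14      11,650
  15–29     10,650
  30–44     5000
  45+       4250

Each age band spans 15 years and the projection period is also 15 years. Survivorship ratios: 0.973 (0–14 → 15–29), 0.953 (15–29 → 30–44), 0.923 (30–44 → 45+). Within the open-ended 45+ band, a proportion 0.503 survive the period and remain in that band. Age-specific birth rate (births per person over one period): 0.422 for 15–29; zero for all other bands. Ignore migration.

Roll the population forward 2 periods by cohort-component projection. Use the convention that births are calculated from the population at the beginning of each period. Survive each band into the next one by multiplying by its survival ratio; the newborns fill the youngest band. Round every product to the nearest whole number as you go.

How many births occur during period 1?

Call the groups 1 to 4, youngest first.
[period 1]
Births: 10650 × 0.422 = 4494
Group 2: 11650 × 0.973 = 11335
Group 3: 10650 × 0.953 = 10149
Group 4: 5000 × 0.923 + 4250 × 0.503 = 4615 + 2138 = 6753
End of period: [4494, 11335, 10149, 6753]

4494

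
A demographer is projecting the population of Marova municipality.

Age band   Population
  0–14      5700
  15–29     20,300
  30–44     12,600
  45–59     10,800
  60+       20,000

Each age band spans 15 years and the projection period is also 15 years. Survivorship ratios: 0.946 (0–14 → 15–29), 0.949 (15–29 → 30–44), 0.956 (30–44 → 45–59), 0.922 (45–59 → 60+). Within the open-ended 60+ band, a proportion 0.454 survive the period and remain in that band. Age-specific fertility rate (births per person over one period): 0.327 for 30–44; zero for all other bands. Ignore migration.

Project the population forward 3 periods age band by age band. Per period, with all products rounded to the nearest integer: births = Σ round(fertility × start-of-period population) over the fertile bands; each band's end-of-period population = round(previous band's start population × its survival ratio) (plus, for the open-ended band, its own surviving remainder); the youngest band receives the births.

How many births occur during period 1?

(Groups numbered youngest = 1 to oldest = 5.)
Period 1:
Births: 12600 * 0.327 = 4120
Group 2: 5700 * 0.946 = 5392
Group 3: 20300 * 0.949 = 19265
Group 4: 12600 * 0.956 = 12046
Group 5: 10800 * 0.922 + 20000 * 0.454 = 9958 + 9080 = 19038
→ [4120, 5392, 19265, 12046, 19038]

4120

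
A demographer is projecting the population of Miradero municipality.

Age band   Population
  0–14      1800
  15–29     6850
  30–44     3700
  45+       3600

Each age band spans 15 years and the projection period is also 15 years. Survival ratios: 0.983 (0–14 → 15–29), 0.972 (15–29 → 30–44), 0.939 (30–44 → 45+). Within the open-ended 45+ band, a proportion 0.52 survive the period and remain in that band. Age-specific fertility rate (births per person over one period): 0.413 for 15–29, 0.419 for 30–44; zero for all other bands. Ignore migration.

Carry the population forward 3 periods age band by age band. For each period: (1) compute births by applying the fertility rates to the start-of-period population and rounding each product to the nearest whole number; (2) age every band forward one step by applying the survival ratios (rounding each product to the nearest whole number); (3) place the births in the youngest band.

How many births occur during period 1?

4379

(Groups numbered youngest = 1 to oldest = 4.)
[period 1]
Births: 6850 × 0.413 = 2829 ; 3700 × 0.419 = 1550 ⇒ total 4379
Group 2: 1800 × 0.983 = 1769
Group 3: 6850 × 0.972 = 6658
Group 4: 3700 × 0.939 + 3600 × 0.52 = 3474 + 1872 = 5346
Giving 4379 / 1769 / 6658 / 5346.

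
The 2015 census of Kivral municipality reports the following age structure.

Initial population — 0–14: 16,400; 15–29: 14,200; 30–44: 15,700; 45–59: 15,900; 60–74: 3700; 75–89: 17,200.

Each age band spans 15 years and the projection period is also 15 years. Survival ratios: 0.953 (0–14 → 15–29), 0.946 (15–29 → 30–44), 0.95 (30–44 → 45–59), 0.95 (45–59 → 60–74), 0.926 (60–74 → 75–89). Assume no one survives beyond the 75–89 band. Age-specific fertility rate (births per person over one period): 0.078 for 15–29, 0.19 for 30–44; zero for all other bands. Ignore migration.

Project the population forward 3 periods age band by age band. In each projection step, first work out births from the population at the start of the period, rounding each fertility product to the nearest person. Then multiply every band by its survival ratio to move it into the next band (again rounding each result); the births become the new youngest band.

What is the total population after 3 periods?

Numbering the groups 1..6 from youngest to oldest:
[period 1]
Births: 14200 * 0.078 = 1108  |  15700 * 0.19 = 2983 — total 4091
Group 2: 16400 * 0.953 = 15629
Group 3: 14200 * 0.946 = 13433
Group 4: 15700 * 0.95 = 14915
Group 5: 15900 * 0.95 = 15105
Group 6: 3700 * 0.926 = 3426
End of period: [4091, 15629, 13433, 14915, 15105, 3426]
[period 2]
Births: 15629 * 0.078 = 1219  |  13433 * 0.19 = 2552 — total 3771
Group 2: 4091 * 0.953 = 3899
Group 3: 15629 * 0.946 = 14785
Group 4: 13433 * 0.95 = 12761
Group 5: 14915 * 0.95 = 14169
Group 6: 15105 * 0.926 = 13987
End of period: [3771, 3899, 14785, 12761, 14169, 13987]
[period 3]
Births: 3899 * 0.078 = 304  |  14785 * 0.19 = 2809 — total 3113
Group 2: 3771 * 0.953 = 3594
Group 3: 3899 * 0.946 = 3688
Group 4: 14785 * 0.95 = 14046
Group 5: 12761 * 0.95 = 12123
Group 6: 14169 * 0.926 = 13120
End of period: [3113, 3594, 3688, 14046, 12123, 13120]
Total after period 3: 3113 + 3594 + 3688 + 14046 + 12123 + 13120 = 49684

49684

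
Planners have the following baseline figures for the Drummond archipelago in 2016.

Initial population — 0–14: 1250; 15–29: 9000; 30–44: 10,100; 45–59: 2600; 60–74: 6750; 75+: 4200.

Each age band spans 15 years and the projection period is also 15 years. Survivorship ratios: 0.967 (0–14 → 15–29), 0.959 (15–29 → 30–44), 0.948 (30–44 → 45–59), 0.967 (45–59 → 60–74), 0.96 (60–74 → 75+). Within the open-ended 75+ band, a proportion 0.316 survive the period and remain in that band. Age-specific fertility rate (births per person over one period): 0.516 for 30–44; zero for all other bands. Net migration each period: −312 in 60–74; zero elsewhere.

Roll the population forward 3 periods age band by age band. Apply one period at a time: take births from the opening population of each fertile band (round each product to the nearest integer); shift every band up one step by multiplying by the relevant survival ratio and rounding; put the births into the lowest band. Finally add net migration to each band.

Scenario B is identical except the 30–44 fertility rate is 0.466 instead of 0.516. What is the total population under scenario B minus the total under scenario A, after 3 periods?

Period 1.
Births: 10100 * 0.516 = 5212
15–29: 1250 * 0.967 = 1209
30–44: 9000 * 0.959 = 8631
45–59: 10100 * 0.948 = 9575
60–74: 2600 * 0.967 = 2514
75+: 6750 * 0.96 + 4200 * 0.316 = 6480 + 1327 = 7807
Net migration: 60–74 − 312 → 2202
End of period: [5212, 1209, 8631, 9575, 2202, 7807]
Period 2.
Births: 8631 * 0.516 = 4454
15–29: 5212 * 0.967 = 5040
30–44: 1209 * 0.959 = 1159
45–59: 8631 * 0.948 = 8182
60–74: 9575 * 0.967 = 9259
75+: 2202 * 0.96 + 7807 * 0.316 = 2114 + 2467 = 4581
Net migration: 60–74 − 312 → 8947
End of period: [4454, 5040, 1159, 8182, 8947, 4581]
Period 3.
Births: 1159 * 0.516 = 598
15–29: 4454 * 0.967 = 4307
30–44: 5040 * 0.959 = 4833
45–59: 1159 * 0.948 = 1099
60–74: 8182 * 0.967 = 7912
75+: 8947 * 0.96 + 4581 * 0.316 = 8589 + 1448 = 10037
Net migration: 60–74 − 312 → 7600
End of period: [598, 4307, 4833, 1099, 7600, 10037]
Scenario A total after 3 periods: 28474
Scenario B projection —
Period 1.
Births: 10100 * 0.466 = 4707
15–29: 1250 * 0.967 = 1209
30–44: 9000 * 0.959 = 8631
45–59: 10100 * 0.948 = 9575
60–74: 2600 * 0.967 = 2514
75+: 6750 * 0.96 + 4200 * 0.316 = 6480 + 1327 = 7807
Net migration: 60–74 − 312 → 2202
End of period: [4707, 1209, 8631, 9575, 2202, 7807]
Period 2.
Births: 8631 * 0.466 = 4022
15–29: 4707 * 0.967 = 4552
30–44: 1209 * 0.959 = 1159
45–59: 8631 * 0.948 = 8182
60–74: 9575 * 0.967 = 9259
75+: 2202 * 0.96 + 7807 * 0.316 = 2114 + 2467 = 4581
Net migration: 60–74 − 312 → 8947
End of period: [4022, 4552, 1159, 8182, 8947, 4581]
Period 3.
Births: 1159 * 0.466 = 540
15–29: 4022 * 0.967 = 3889
30–44: 4552 * 0.959 = 4365
45–59: 1159 * 0.948 = 1099
60–74: 8182 * 0.967 = 7912
75+: 8947 * 0.96 + 4581 * 0.316 = 8589 + 1448 = 10037
Net migration: 60–74 − 312 → 7600
End of period: [540, 3889, 4365, 1099, 7600, 10037]
Scenario B total after 3 periods: 27530
Difference B − A = 27530 − 28474 = -944

-944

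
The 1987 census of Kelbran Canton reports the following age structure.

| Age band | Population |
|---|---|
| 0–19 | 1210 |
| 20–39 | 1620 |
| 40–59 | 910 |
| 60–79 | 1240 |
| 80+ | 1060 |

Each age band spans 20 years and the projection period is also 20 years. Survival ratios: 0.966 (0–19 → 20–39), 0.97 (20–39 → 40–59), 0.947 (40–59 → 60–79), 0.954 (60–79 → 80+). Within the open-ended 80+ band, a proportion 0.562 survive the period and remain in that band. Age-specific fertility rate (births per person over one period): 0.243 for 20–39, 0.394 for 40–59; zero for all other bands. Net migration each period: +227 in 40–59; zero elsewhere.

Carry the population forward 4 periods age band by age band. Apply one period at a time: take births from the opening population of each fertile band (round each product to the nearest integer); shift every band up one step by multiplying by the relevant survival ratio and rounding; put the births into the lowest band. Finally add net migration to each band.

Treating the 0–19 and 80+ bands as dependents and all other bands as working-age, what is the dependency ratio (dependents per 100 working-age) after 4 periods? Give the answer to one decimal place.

121.7

Numbering the groups 1..5 from youngest to oldest:
— Period 1 —
Births: 1620 × 0.243 = 394  |  910 × 0.394 = 359 — total 753
Group 2: 1210 × 0.966 = 1169
Group 3: 1620 × 0.97 = 1571
Group 4: 910 × 0.947 = 862
Group 5: 1240 × 0.954 + 1060 × 0.562 = 1183 + 596 = 1779
Net migration: Group 3 + 227 → 1798
→ [753, 1169, 1798, 862, 1779]
— Period 2 —
Births: 1169 × 0.243 = 284  |  1798 × 0.394 = 708 — total 992
Group 2: 753 × 0.966 = 727
Group 3: 1169 × 0.97 = 1134
Group 4: 1798 × 0.947 = 1703
Group 5: 862 × 0.954 + 1779 × 0.562 = 822 + 1000 = 1822
Net migration: Group 3 + 227 → 1361
→ [992, 727, 1361, 1703, 1822]
— Period 3 —
Births: 727 × 0.243 = 177  |  1361 × 0.394 = 536 — total 713
Group 2: 992 × 0.966 = 958
Group 3: 727 × 0.97 = 705
Group 4: 1361 × 0.947 = 1289
Group 5: 1703 × 0.954 + 1822 × 0.562 = 1625 + 1024 = 2649
Net migration: Group 3 + 227 → 932
→ [713, 958, 932, 1289, 2649]
— Period 4 —
Births: 958 × 0.243 = 233  |  932 × 0.394 = 367 — total 600
Group 2: 713 × 0.966 = 689
Group 3: 958 × 0.97 = 929
Group 4: 932 × 0.947 = 883
Group 5: 1289 × 0.954 + 2649 × 0.562 = 1230 + 1489 = 2719
Net migration: Group 3 + 227 → 1156
→ [600, 689, 1156, 883, 2719]
Dependents (band 0–19 + band 80+) = 600 + 2719 = 3319; working-age = 2728; ratio = 3319/2728 × 100 = 121.7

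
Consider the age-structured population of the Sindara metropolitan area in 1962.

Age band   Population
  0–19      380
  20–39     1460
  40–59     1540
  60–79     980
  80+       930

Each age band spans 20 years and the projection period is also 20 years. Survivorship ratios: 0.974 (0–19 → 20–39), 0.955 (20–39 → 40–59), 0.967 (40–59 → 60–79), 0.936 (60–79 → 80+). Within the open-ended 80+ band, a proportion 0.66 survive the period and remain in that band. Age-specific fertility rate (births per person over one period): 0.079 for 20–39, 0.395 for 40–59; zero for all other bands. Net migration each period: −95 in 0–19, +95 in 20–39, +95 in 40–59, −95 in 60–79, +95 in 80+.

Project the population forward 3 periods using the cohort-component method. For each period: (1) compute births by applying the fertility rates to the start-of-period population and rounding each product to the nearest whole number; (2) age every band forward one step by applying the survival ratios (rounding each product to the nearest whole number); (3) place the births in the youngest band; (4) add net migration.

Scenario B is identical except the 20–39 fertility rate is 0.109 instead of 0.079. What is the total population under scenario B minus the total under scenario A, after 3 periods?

(Bands numbered youngest = 1 to oldest = 5.)
Period 1.
Births: 1460 × 0.079 = 115 ; 1540 × 0.395 = 608 → total 723
Band 2: 380 × 0.974 = 370
Band 3: 1460 × 0.955 = 1394
Band 4: 1540 × 0.967 = 1489
Band 5: 980 × 0.936 + 930 × 0.66 = 917 + 614 = 1531
Net migration: Band 1 − 95 → 628; Band 2 + 95 → 465; Band 3 + 95 → 1489; Band 4 − 95 → 1394; Band 5 + 95 → 1626
→ [628, 465, 1489, 1394, 1626]
Period 2.
Births: 465 × 0.079 = 37 ; 1489 × 0.395 = 588 → total 625
Band 2: 628 × 0.974 = 612
Band 3: 465 × 0.955 = 444
Band 4: 1489 × 0.967 = 1440
Band 5: 1394 × 0.936 + 1626 × 0.66 = 1305 + 1073 = 2378
Net migration: Band 1 − 95 → 530; Band 2 + 95 → 707; Band 3 + 95 → 539; Band 4 − 95 → 1345; Band 5 + 95 → 2473
→ [530, 707, 539, 1345, 2473]
Period 3.
Births: 707 × 0.079 = 56 ; 539 × 0.395 = 213 → total 269
Band 2: 530 × 0.974 = 516
Band 3: 707 × 0.955 = 675
Band 4: 539 × 0.967 = 521
Band 5: 1345 × 0.936 + 2473 × 0.66 = 1259 + 1632 = 2891
Net migration: Band 1 − 95 → 174; Band 2 + 95 → 611; Band 3 + 95 → 770; Band 4 − 95 → 426; Band 5 + 95 → 2986
→ [174, 611, 770, 426, 2986]
Scenario A total after 3 periods: 4967
Scenario B projection —
Period 1.
Births: 1460 × 0.109 = 159 ; 1540 × 0.395 = 608 → total 767
Band 2: 380 × 0.974 = 370
Band 3: 1460 × 0.955 = 1394
Band 4: 1540 × 0.967 = 1489
Band 5: 980 × 0.936 + 930 × 0.66 = 917 + 614 = 1531
Net migration: Band 1 − 95 → 672; Band 2 + 95 → 465; Band 3 + 95 → 1489; Band 4 − 95 → 1394; Band 5 + 95 → 1626
→ [672, 465, 1489, 1394, 1626]
Period 2.
Births: 465 × 0.109 = 51 ; 1489 × 0.395 = 588 → total 639
Band 2: 672 × 0.974 = 655
Band 3: 465 × 0.955 = 444
Band 4: 1489 × 0.967 = 1440
Band 5: 1394 × 0.936 + 1626 × 0.66 = 1305 + 1073 = 2378
Net migration: Band 1 − 95 → 544; Band 2 + 95 → 750; Band 3 + 95 → 539; Band 4 − 95 → 1345; Band 5 + 95 → 2473
→ [544, 750, 539, 1345, 2473]
Period 3.
Births: 750 × 0.109 = 82 ; 539 × 0.395 = 213 → total 295
Band 2: 544 × 0.974 = 530
Band 3: 750 × 0.955 = 716
Band 4: 539 × 0.967 = 521
Band 5: 1345 × 0.936 + 2473 × 0.66 = 1259 + 1632 = 2891
Net migration: Band 1 − 95 → 200; Band 2 + 95 → 625; Band 3 + 95 → 811; Band 4 − 95 → 426; Band 5 + 95 → 2986
→ [200, 625, 811, 426, 2986]
Scenario B total after 3 periods: 5048
Difference B − A = 5048 − 4967 = 81

81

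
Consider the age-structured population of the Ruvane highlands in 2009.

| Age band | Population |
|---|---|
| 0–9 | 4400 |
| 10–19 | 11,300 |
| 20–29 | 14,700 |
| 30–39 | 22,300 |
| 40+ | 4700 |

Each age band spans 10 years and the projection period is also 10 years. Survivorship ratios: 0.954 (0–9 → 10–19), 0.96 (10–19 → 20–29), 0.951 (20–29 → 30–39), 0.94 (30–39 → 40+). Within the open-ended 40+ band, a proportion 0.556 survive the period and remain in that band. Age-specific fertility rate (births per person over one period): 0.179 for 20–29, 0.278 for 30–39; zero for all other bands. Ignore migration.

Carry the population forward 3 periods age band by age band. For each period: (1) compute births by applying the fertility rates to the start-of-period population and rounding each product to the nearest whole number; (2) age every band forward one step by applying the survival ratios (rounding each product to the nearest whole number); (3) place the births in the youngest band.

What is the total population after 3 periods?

— Period 1 —
Births: 14700 × 0.179 = 2631  |  22300 × 0.278 = 6199 — total 8830
10–19: 4400 × 0.954 = 4198
20–29: 11300 × 0.96 = 10848
30–39: 14700 × 0.951 = 13980
40+: 22300 × 0.94 + 4700 × 0.556 = 20962 + 2613 = 23575
End of period: [8830, 4198, 10848, 13980, 23575]
— Period 2 —
Births: 10848 × 0.179 = 1942  |  13980 × 0.278 = 3886 — total 5828
10–19: 8830 × 0.954 = 8424
20–29: 4198 × 0.96 = 4030
30–39: 10848 × 0.951 = 10316
40+: 13980 × 0.94 + 23575 × 0.556 = 13141 + 13108 = 26249
End of period: [5828, 8424, 4030, 10316, 26249]
— Period 3 —
Births: 4030 × 0.179 = 721  |  10316 × 0.278 = 2868 — total 3589
10–19: 5828 × 0.954 = 5560
20–29: 8424 × 0.96 = 8087
30–39: 4030 × 0.951 = 3833
40+: 10316 × 0.94 + 26249 × 0.556 = 9697 + 14594 = 24291
End of period: [3589, 5560, 8087, 3833, 24291]
Total after period 3: 3589 + 5560 + 8087 + 3833 + 24291 = 45360

45360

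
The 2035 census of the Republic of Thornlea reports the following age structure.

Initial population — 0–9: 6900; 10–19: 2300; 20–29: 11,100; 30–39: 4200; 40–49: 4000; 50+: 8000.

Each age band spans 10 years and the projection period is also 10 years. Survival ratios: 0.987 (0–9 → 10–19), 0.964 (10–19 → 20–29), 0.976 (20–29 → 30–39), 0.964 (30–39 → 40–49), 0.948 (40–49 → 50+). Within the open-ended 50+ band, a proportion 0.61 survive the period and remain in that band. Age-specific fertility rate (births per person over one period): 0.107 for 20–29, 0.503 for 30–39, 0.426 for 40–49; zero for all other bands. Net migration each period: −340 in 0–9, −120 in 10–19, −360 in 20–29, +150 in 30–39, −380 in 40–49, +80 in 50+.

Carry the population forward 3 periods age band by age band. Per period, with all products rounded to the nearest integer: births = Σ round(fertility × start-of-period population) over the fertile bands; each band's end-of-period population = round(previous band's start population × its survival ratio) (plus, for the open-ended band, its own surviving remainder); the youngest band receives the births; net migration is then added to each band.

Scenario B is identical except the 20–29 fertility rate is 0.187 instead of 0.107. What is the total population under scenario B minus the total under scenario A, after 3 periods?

Call the groups 1 to 6, youngest first.
After projecting period 1:
Births: 11100 × 0.107 = 1188, 4200 × 0.503 = 2113, 4000 × 0.426 = 1704 → 5005
Group 2: 6900 × 0.987 = 6810
Group 3: 2300 × 0.964 = 2217
Group 4: 11100 × 0.976 = 10834
Group 5: 4200 × 0.964 = 4049
Group 6: 4000 × 0.948 + 8000 × 0.61 = 3792 + 4880 = 8672
Net migration: Group 1 − 340 → 4665; Group 2 − 120 → 6690; Group 3 − 360 → 1857; Group 4 + 150 → 10984; Group 5 − 380 → 3669; Group 6 + 80 → 8752
→ [4665, 6690, 1857, 10984, 3669, 8752]
After projecting period 2:
Births: 1857 × 0.107 = 199, 10984 × 0.503 = 5525, 3669 × 0.426 = 1563 → 7287
Group 2: 4665 × 0.987 = 4604
Group 3: 6690 × 0.964 = 6449
Group 4: 1857 × 0.976 = 1812
Group 5: 10984 × 0.964 = 10589
Group 6: 3669 × 0.948 + 8752 × 0.61 = 3478 + 5339 = 8817
Net migration: Group 1 − 340 → 6947; Group 2 − 120 → 4484; Group 3 − 360 → 6089; Group 4 + 150 → 1962; Group 5 − 380 → 10209; Group 6 + 80 → 8897
→ [6947, 4484, 6089, 1962, 10209, 8897]
After projecting period 3:
Births: 6089 × 0.107 = 652, 1962 × 0.503 = 987, 10209 × 0.426 = 4349 → 5988
Group 2: 6947 × 0.987 = 6857
Group 3: 4484 × 0.964 = 4323
Group 4: 6089 × 0.976 = 5943
Group 5: 1962 × 0.964 = 1891
Group 6: 10209 × 0.948 + 8897 × 0.61 = 9678 + 5427 = 15105
Net migration: Group 1 − 340 → 5648; Group 2 − 120 → 6737; Group 3 − 360 → 3963; Group 4 + 150 → 6093; Group 5 − 380 → 1511; Group 6 + 80 → 15185
→ [5648, 6737, 3963, 6093, 1511, 15185]
Scenario A total after 3 periods: 39137
Scenario B projection —
After projecting period 1:
Births: 11100 × 0.187 = 2076, 4200 × 0.503 = 2113, 4000 × 0.426 = 1704 → 5893
Group 2: 6900 × 0.987 = 6810
Group 3: 2300 × 0.964 = 2217
Group 4: 11100 × 0.976 = 10834
Group 5: 4200 × 0.964 = 4049
Group 6: 4000 × 0.948 + 8000 × 0.61 = 3792 + 4880 = 8672
Net migration: Group 1 − 340 → 5553; Group 2 − 120 → 6690; Group 3 − 360 → 1857; Group 4 + 150 → 10984; Group 5 − 380 → 3669; Group 6 + 80 → 8752
→ [5553, 6690, 1857, 10984, 3669, 8752]
After projecting period 2:
Births: 1857 × 0.187 = 347, 10984 × 0.503 = 5525, 3669 × 0.426 = 1563 → 7435
Group 2: 5553 × 0.987 = 5481
Group 3: 6690 × 0.964 = 6449
Group 4: 1857 × 0.976 = 1812
Group 5: 10984 × 0.964 = 10589
Group 6: 3669 × 0.948 + 8752 × 0.61 = 3478 + 5339 = 8817
Net migration: Group 1 − 340 → 7095; Group 2 − 120 → 5361; Group 3 − 360 → 6089; Group 4 + 150 → 1962; Group 5 − 380 → 10209; Group 6 + 80 → 8897
→ [7095, 5361, 6089, 1962, 10209, 8897]
After projecting period 3:
Births: 6089 × 0.187 = 1139, 1962 × 0.503 = 987, 10209 × 0.426 = 4349 → 6475
Group 2: 7095 × 0.987 = 7003
Group 3: 5361 × 0.964 = 5168
Group 4: 6089 × 0.976 = 5943
Group 5: 1962 × 0.964 = 1891
Group 6: 10209 × 0.948 + 8897 × 0.61 = 9678 + 5427 = 15105
Net migration: Group 1 − 340 → 6135; Group 2 − 120 → 6883; Group 3 − 360 → 4808; Group 4 + 150 → 6093; Group 5 − 380 → 1511; Group 6 + 80 → 15185
→ [6135, 6883, 4808, 6093, 1511, 15185]
Scenario B total after 3 periods: 40615
Difference B − A = 40615 − 39137 = 1478

1478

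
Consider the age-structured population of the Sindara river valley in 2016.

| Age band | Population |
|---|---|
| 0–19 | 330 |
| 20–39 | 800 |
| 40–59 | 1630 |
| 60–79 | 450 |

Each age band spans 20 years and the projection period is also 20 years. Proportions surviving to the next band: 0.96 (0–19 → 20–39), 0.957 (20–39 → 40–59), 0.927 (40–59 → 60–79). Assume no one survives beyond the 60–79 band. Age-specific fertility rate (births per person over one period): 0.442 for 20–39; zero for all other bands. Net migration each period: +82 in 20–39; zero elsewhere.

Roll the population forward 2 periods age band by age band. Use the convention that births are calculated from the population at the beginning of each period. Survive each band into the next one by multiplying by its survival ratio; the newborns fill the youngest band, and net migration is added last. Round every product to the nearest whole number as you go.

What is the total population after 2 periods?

Numbering the bands 1..4 from youngest to oldest:
— Period 1 —
Births: 800 × 0.442 = 354
Band 2: 330 × 0.96 = 317
Band 3: 800 × 0.957 = 766
Band 4: 1630 × 0.927 = 1511
Net migration: Band 2 + 82 → 399
Giving 354 / 399 / 766 / 1511.
— Period 2 —
Births: 399 × 0.442 = 176
Band 2: 354 × 0.96 = 340
Band 3: 399 × 0.957 = 382
Band 4: 766 × 0.927 = 710
Net migration: Band 2 + 82 → 422
Giving 176 / 422 / 382 / 710.
Total after period 2: 176 + 422 + 382 + 710 = 1690

1690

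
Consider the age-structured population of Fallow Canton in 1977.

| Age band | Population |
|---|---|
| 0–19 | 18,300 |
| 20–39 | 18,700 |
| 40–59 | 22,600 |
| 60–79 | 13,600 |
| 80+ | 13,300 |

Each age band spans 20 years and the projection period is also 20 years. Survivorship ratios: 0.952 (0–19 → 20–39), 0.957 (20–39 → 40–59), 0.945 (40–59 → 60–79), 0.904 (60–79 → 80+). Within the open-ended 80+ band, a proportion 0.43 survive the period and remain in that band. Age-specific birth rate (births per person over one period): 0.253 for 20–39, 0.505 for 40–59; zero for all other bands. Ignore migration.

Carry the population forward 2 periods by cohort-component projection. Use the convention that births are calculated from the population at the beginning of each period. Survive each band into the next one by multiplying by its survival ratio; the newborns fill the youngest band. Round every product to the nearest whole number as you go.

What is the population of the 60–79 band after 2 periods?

Call the bands 1 to 5, youngest first.
After projecting period 1:
Births: 18700 × 0.253 = 4731, 22600 × 0.505 = 11413 → total 16144
Band 2: 18300 × 0.952 = 17422
Band 3: 18700 × 0.957 = 17896
Band 4: 22600 × 0.945 = 21357
Band 5: 13600 × 0.904 + 13300 × 0.43 = 12294 + 5719 = 18013
End of period: [16144, 17422, 17896, 21357, 18013]
After projecting period 2:
Births: 17422 × 0.253 = 4408, 17896 × 0.505 = 9037 → total 13445
Band 2: 16144 × 0.952 = 15369
Band 3: 17422 × 0.957 = 16673
Band 4: 17896 × 0.945 = 16912
Band 5: 21357 × 0.904 + 18013 × 0.43 = 19307 + 7746 = 27053
End of period: [13445, 15369, 16673, 16912, 27053]

16912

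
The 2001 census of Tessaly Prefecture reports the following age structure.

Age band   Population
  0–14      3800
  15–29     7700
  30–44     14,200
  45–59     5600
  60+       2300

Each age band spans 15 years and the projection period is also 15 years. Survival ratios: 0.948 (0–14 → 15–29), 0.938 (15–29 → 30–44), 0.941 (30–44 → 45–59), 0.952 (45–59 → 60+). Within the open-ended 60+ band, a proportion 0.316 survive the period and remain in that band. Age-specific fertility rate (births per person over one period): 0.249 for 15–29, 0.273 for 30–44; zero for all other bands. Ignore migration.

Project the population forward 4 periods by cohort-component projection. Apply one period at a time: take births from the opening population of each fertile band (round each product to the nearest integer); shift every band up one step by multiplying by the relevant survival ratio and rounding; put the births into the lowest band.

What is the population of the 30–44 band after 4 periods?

Call the groups 1 to 5, youngest first.
After projecting period 1:
Births: 7700 × 0.249 = 1917, 14200 × 0.273 = 3877 ⇒ total 5794
Group 2: 3800 × 0.948 = 3602
Group 3: 7700 × 0.938 = 7223
Group 4: 14200 × 0.941 = 13362
Group 5: 5600 × 0.952 + 2300 × 0.316 = 5331 + 727 = 6058
Giving 5794 / 3602 / 7223 / 13362 / 6058.
After projecting period 2:
Births: 3602 × 0.249 = 897, 7223 × 0.273 = 1972 ⇒ total 2869
Group 2: 5794 × 0.948 = 5493
Group 3: 3602 × 0.938 = 3379
Group 4: 7223 × 0.941 = 6797
Group 5: 13362 × 0.952 + 6058 × 0.316 = 12721 + 1914 = 14635
Giving 2869 / 5493 / 3379 / 6797 / 14635.
After projecting period 3:
Births: 5493 × 0.249 = 1368, 3379 × 0.273 = 922 ⇒ total 2290
Group 2: 2869 × 0.948 = 2720
Group 3: 5493 × 0.938 = 5152
Group 4: 3379 × 0.941 = 3180
Group 5: 6797 × 0.952 + 14635 × 0.316 = 6471 + 4625 = 11096
Giving 2290 / 2720 / 5152 / 3180 / 11096.
After projecting period 4:
Births: 2720 × 0.249 = 677, 5152 × 0.273 = 1406 ⇒ total 2083
Group 2: 2290 × 0.948 = 2171
Group 3: 2720 × 0.938 = 2551
Group 4: 5152 × 0.941 = 4848
Group 5: 3180 × 0.952 + 11096 × 0.316 = 3027 + 3506 = 6533
Giving 2083 / 2171 / 2551 / 4848 / 6533.

2551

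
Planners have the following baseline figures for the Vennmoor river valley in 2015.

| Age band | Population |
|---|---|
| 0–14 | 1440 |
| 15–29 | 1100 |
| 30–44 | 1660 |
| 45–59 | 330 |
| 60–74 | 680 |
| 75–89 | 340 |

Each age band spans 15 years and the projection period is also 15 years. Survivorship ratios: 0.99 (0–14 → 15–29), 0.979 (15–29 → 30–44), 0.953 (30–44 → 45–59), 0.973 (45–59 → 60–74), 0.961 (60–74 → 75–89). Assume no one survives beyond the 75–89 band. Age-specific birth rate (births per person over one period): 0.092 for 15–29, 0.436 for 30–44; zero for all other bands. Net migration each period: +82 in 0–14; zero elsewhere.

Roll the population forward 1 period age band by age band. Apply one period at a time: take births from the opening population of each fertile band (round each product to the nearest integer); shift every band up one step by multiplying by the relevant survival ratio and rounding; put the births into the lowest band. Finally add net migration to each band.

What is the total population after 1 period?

(Bands numbered youngest = 1 to oldest = 6.)
[period 1]
Births: 1100 * 0.092 = 101 ; 1660 * 0.436 = 724 — total 825
Band 2: 1440 * 0.99 = 1426
Band 3: 1100 * 0.979 = 1077
Band 4: 1660 * 0.953 = 1582
Band 5: 330 * 0.973 = 321
Band 6: 680 * 0.961 = 653
Net migration: Band 1 + 82 → 907
End of period: [907, 1426, 1077, 1582, 321, 653]
Total after period 1: 907 + 1426 + 1077 + 1582 + 321 + 653 = 5966

5966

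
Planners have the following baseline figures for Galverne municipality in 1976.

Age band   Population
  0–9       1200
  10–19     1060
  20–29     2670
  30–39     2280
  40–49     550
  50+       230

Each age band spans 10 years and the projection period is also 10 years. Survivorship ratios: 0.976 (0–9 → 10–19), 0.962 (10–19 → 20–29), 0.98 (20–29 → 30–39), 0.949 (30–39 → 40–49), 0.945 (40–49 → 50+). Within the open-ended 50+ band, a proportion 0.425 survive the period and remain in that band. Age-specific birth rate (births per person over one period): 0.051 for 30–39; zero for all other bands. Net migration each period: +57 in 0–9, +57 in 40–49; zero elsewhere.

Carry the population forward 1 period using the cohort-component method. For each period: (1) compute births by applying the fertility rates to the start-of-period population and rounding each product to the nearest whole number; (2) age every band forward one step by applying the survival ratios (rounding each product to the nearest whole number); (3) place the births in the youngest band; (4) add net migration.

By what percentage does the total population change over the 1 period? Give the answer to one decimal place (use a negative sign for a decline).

-2.1

— Period 1 —
Births: 2280 × 0.051 = 116
10–19: 1200 × 0.976 = 1171
20–29: 1060 × 0.962 = 1020
30–39: 2670 × 0.98 = 2617
40–49: 2280 × 0.949 = 2164
50+: 550 × 0.945 + 230 × 0.425 = 520 + 98 = 618
Net migration: 0–9 + 57 → 173; 40–49 + 57 → 2221
Giving 173 / 1171 / 1020 / 2617 / 2221 / 618.
Total: 7990 → 7820; change = -170; percentage change = -2.1%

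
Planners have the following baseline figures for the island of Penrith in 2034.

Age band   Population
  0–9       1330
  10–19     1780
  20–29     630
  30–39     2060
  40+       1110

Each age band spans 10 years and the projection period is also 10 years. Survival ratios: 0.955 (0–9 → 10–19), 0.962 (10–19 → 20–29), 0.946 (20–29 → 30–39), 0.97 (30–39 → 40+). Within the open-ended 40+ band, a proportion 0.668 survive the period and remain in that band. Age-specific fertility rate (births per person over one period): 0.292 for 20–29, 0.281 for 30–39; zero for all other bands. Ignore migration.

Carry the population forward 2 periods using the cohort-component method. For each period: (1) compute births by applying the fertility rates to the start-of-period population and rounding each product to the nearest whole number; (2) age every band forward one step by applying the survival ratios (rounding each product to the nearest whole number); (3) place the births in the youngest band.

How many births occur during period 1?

763

Let band 1 be 0–9 through band 5 = 40+.
After projecting period 1:
Births: 630 × 0.292 = 184 ; 2060 × 0.281 = 579 — total 763
Band 2: 1330 × 0.955 = 1270
Band 3: 1780 × 0.962 = 1712
Band 4: 630 × 0.946 = 596
Band 5: 2060 × 0.97 + 1110 × 0.668 = 1998 + 741 = 2739
Population now: 0–9=763, 10–19=1270, 20–29=1712, 30–39=596, 40+=2739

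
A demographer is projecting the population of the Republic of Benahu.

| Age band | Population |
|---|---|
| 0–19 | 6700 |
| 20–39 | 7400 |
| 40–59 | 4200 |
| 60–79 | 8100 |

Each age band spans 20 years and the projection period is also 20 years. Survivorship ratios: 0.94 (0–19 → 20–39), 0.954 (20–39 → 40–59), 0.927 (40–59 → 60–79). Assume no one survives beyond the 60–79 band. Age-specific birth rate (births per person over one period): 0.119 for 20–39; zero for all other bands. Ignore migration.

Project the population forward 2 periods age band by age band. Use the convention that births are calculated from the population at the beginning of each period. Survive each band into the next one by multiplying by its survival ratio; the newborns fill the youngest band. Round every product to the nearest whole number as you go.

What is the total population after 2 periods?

(Groups numbered youngest = 1 to oldest = 4.)
— Period 1 —
Births: 7400 × 0.119 = 881
Group 2: 6700 × 0.94 = 6298
Group 3: 7400 × 0.954 = 7060
Group 4: 4200 × 0.927 = 3893
Population now: 0–19=881, 20–39=6298, 40–59=7060, 60–79=3893
— Period 2 —
Births: 6298 × 0.119 = 749
Group 2: 881 × 0.94 = 828
Group 3: 6298 × 0.954 = 6008
Group 4: 7060 × 0.927 = 6545
Population now: 0–19=749, 20–39=828, 40–59=6008, 60–79=6545
Total after period 2: 749 + 828 + 6008 + 6545 = 14130

14130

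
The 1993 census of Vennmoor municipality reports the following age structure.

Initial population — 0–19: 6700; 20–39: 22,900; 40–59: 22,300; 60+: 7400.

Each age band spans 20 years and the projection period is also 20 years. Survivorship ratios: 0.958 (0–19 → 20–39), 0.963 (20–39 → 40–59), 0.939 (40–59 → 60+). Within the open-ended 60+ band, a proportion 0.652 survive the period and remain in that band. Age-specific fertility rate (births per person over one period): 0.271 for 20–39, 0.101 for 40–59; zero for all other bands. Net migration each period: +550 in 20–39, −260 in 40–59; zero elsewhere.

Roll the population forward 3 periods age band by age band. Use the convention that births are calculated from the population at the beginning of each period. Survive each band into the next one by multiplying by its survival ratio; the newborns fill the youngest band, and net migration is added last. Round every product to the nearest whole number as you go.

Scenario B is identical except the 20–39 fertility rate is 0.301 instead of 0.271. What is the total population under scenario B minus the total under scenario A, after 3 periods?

Period 1.
Births: 22900 × 0.271 = 6206, 22300 × 0.101 = 2252 → 8458
20–39: 6700 × 0.958 = 6419
40–59: 22900 × 0.963 = 22053
60+: 22300 × 0.939 + 7400 × 0.652 = 20940 + 4825 = 25765
Net migration: 20–39 + 550 → 6969; 40–59 − 260 → 21793
Giving 8458 / 6969 / 21793 / 25765.
Period 2.
Births: 6969 × 0.271 = 1889, 21793 × 0.101 = 2201 → 4090
20–39: 8458 × 0.958 = 8103
40–59: 6969 × 0.963 = 6711
60+: 21793 × 0.939 + 25765 × 0.652 = 20464 + 16799 = 37263
Net migration: 20–39 + 550 → 8653; 40–59 − 260 → 6451
Giving 4090 / 8653 / 6451 / 37263.
Period 3.
Births: 8653 × 0.271 = 2345, 6451 × 0.101 = 652 → 2997
20–39: 4090 × 0.958 = 3918
40–59: 8653 × 0.963 = 8333
60+: 6451 × 0.939 + 37263 × 0.652 = 6057 + 24295 = 30352
Net migration: 20–39 + 550 → 4468; 40–59 − 260 → 8073
Giving 2997 / 4468 / 8073 / 30352.
Scenario A total after 3 periods: 45890
Scenario B projection —
Period 1.
Births: 22900 × 0.301 = 6893, 22300 × 0.101 = 2252 → 9145
20–39: 6700 × 0.958 = 6419
40–59: 22900 × 0.963 = 22053
60+: 22300 × 0.939 + 7400 × 0.652 = 20940 + 4825 = 25765
Net migration: 20–39 + 550 → 6969; 40–59 − 260 → 21793
Giving 9145 / 6969 / 21793 / 25765.
Period 2.
Births: 6969 × 0.301 = 2098, 21793 × 0.101 = 2201 → 4299
20–39: 9145 × 0.958 = 8761
40–59: 6969 × 0.963 = 6711
60+: 21793 × 0.939 + 25765 × 0.652 = 20464 + 16799 = 37263
Net migration: 20–39 + 550 → 9311; 40–59 − 260 → 6451
Giving 4299 / 9311 / 6451 / 37263.
Period 3.
Births: 9311 × 0.301 = 2803, 6451 × 0.101 = 652 → 3455
20–39: 4299 × 0.958 = 4118
40–59: 9311 × 0.963 = 8966
60+: 6451 × 0.939 + 37263 × 0.652 = 6057 + 24295 = 30352
Net migration: 20–39 + 550 → 4668; 40–59 − 260 → 8706
Giving 3455 / 4668 / 8706 / 30352.
Scenario B total after 3 periods: 47181
Difference B − A = 47181 − 45890 = 1291

1291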